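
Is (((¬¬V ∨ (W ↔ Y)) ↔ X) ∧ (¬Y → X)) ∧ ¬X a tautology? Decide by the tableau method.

Not valid

Assume the negation and expand:
Initial set: {¬((((¬¬V ∨ (W ↔ Y)) ↔ X) ∧ (¬Y → X)) ∧ ¬X)}.
¬((((¬¬V ∨ (W ↔ Y)) ↔ X) ∧ (¬Y → X)) ∧ ¬X): β-rule — branch into ¬(((¬¬V ∨ (W ↔ Y)) ↔ X) ∧ (¬Y → X))  //  ¬¬X.
  branch 1 (add ¬(((¬¬V ∨ (W ↔ Y)) ↔ X) ∧ (¬Y → X))):
    ¬(((¬¬V ∨ (W ↔ Y)) ↔ X) ∧ (¬Y → X)): β-rule — branch into ¬((¬¬V ∨ (W ↔ Y)) ↔ X)  //  ¬(¬Y → X).
      branch 1.1 (add ¬((¬¬V ∨ (W ↔ Y)) ↔ X)):
        ¬((¬¬V ∨ (W ↔ Y)) ↔ X): β-rule — branch into (¬¬V ∨ (W ↔ Y)), ¬X  //  ¬(¬¬V ∨ (W ↔ Y)), X.
          branch 1.1.1 (add (¬¬V ∨ (W ↔ Y)), ¬X):
            (¬¬V ∨ (W ↔ Y)): β-rule — branch into ¬¬V  //  (W ↔ Y).
              branch 1.1.1.1 (add ¬¬V):
                ¬¬V: drop double negation, giving V.
                ○ open, literals {V=true, X=false}.
              branch 1.1.1.2 (add (W ↔ Y)):
                (W ↔ Y): β-rule — branch into W, Y  //  ¬W, ¬Y.
                  branch 1.1.1.2.1 (add W, Y):
                    ○ open, literals {W=true, X=false, Y=true}.
                  branch 1.1.1.2.2 (add ¬W, ¬Y):
                    ○ open, literals {W=false, X=false, Y=false}.
          branch 1.1.2 (add ¬(¬¬V ∨ (W ↔ Y)), X):
            ¬(¬¬V ∨ (W ↔ Y)): α-rule — add ¬¬¬V, ¬(W ↔ Y).
            ¬¬¬V: drop double negation, giving ¬V.
            ¬(W ↔ Y): β-rule — branch into W, ¬Y  //  ¬W, Y.
              branch 1.1.2.1 (add W, ¬Y):
                ○ open, literals {V=false, W=true, X=true, Y=false}.
              branch 1.1.2.2 (add ¬W, Y):
                ○ open, literals {V=false, W=false, X=true, Y=true}.
      branch 1.2 (add ¬(¬Y → X)):
        ¬(¬Y → X): α-rule — add ¬Y, ¬X.
        ○ open, literals {X=false, Y=false}.
  branch 2 (add ¬¬X):
    ○ open, literals {X=true}.
0 branches closed, 7 open.
An open branch gives a countermodel: V=true, X=false (unmentioned atoms arbitrary); under it the original formula is false.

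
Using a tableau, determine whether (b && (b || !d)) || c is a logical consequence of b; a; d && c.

Initial set: {b; a; (d && c); !((b && (b || !d)) || c)}.
(d && c): α-rule — add d, c.
!((b && (b || !d)) || c): α-rule — add !(b && (b || !d)), !c.
× closes — contains both c and !c.
All 1 branch closes.
Every branch closed, so the premises entail the conclusion.

Yes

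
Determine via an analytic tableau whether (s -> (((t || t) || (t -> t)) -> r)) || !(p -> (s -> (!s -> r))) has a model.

Initial set: {((s -> (((t || t) || (t -> t)) -> r)) || !(p -> (s -> (!s -> r))))}.
((s -> (((t || t) || (t -> t)) -> r)) || !(p -> (s -> (!s -> r)))): β-rule — branch into (s -> (((t || t) || (t -> t)) -> r))  //  !(p -> (s -> (!s -> r))).
  branch 1 (add (s -> (((t || t) || (t -> t)) -> r))):
    (s -> (((t || t) || (t -> t)) -> r)): β-rule — branch into !s  //  (((t || t) || (t -> t)) -> r).
      branch 1.1 (add !s):
        ○ open, literals {s=false}.
      branch 1.2 (add (((t || t) || (t -> t)) -> r)):
        (((t || t) || (t -> t)) -> r): β-rule — branch into !((t || t) || (t -> t))  //  r.
          branch 1.2.1 (add !((t || t) || (t -> t))):
            !((t || t) || (t -> t)): α-rule — add !(t || t), !(t -> t).
            !(t || t): α-rule — add !t, !t.
            !(t -> t): α-rule — add t, !t.
            × closes — contains both t and !t.
          branch 1.2.2 (add r):
            ○ open, literals {r=true}.
  branch 2 (add !(p -> (s -> (!s -> r)))):
    !(p -> (s -> (!s -> r))): α-rule — add p, !(s -> (!s -> r)).
    !(s -> (!s -> r)): α-rule — add s, !(!s -> r).
    !(!s -> r): α-rule — add !s, !r.
    × closes — contains both s and !s.
2 branches closed, 2 open.
An open branch gives a satisfying assignment: s=false.

Satisfiable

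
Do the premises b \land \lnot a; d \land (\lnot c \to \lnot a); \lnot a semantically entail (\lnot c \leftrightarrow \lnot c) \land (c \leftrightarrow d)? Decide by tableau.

No

Initial set: {(b \land \lnot a); (d \land (\lnot c \to \lnot a)); \lnot a; \lnot ((\lnot c \leftrightarrow \lnot c) \land (c \leftrightarrow d))}.
(b \land \lnot a): α-rule — add b, \lnot a.
(d \land (\lnot c \to \lnot a)): α-rule — add d, (\lnot c \to \lnot a).
\lnot ((\lnot c \leftrightarrow \lnot c) \land (c \leftrightarrow d)): β-rule — branch into \lnot (\lnot c \leftrightarrow \lnot c)  //  \lnot (c \leftrightarrow d).
  branch 1 (add \lnot (\lnot c \leftrightarrow \lnot c)):
    (\lnot c \to \lnot a): β-rule — branch into \lnot \lnot c  //  \lnot a.
      branch 1.1 (add \lnot \lnot c):
        \lnot (\lnot c \leftrightarrow \lnot c): β-rule — branch into \lnot c, \lnot \lnot c  //  \lnot \lnot c, \lnot c.
          branch 1.1.1 (add \lnot c, \lnot \lnot c):
            × closes — contains both c and \lnot c.
          branch 1.1.2 (add \lnot \lnot c, \lnot c):
            × closes — contains both c and \lnot c.
      branch 1.2 (add \lnot a):
        \lnot (\lnot c \leftrightarrow \lnot c): β-rule — branch into \lnot c, \lnot \lnot c  //  \lnot \lnot c, \lnot c.
          branch 1.2.1 (add \lnot c, \lnot \lnot c):
            × closes — contains both c and \lnot c.
          branch 1.2.2 (add \lnot \lnot c, \lnot c):
            × closes — contains both c and \lnot c.
  branch 2 (add \lnot (c \leftrightarrow d)):
    (\lnot c \to \lnot a): β-rule — branch into \lnot \lnot c  //  \lnot a.
      branch 2.1 (add \lnot \lnot c):
        \lnot (c \leftrightarrow d): β-rule — branch into c, \lnot d  //  \lnot c, d.
          branch 2.1.1 (add c, \lnot d):
            × closes — contains both d and \lnot d.
          branch 2.1.2 (add \lnot c, d):
            × closes — contains both c and \lnot c.
      branch 2.2 (add \lnot a):
        \lnot (c \leftrightarrow d): β-rule — branch into c, \lnot d  //  \lnot c, d.
          branch 2.2.1 (add c, \lnot d):
            × closes — contains both d and \lnot d.
          branch 2.2.2 (add \lnot c, d):
            ○ open, literals {a=F, b=T, c=F, d=T}.
7 branches closed, 1 open.
An open branch gives a countermodel: a=F, b=T, c=F, d=T (unmentioned atoms arbitrary); the premises hold there but the conclusion fails.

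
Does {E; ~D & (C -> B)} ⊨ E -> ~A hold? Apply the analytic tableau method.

No

Initial set: {E; (~D & (C -> B)); ~(E -> ~A)}.
(~D & (C -> B)): α-rule — add ~D, (C -> B).
~(E -> ~A): α-rule — add E, ~~A.
(C -> B): β-rule — branch into ~C  //  B.
  branch 1 (add ~C):
    ○ open, literals {A=1, C=0, D=0, E=1}.
  branch 2 (add B):
    ○ open, literals {A=1, B=1, D=0, E=1}.
0 branches closed, 2 open.
An open branch gives a countermodel: A=1, C=0, D=0, E=1 (unmentioned atoms arbitrary); the premises hold there but the conclusion fails.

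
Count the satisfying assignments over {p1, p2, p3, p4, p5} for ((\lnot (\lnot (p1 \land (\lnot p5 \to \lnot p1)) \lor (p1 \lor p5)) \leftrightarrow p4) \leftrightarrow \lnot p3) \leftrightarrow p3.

16

Initial set: {T (((\lnot (\lnot (p1 \land (\lnot p5 \to \lnot p1)) \lor (p1 \lor p5)) \leftrightarrow p4) \leftrightarrow \lnot p3) \leftrightarrow p3)}.
T (((\lnot (\lnot (p1 \land (\lnot p5 \to \lnot p1)) \lor (p1 \lor p5)) \leftrightarrow p4) \leftrightarrow \lnot p3) \leftrightarrow p3): β-rule — branch into T ((\lnot (\lnot (p1 \land (\lnot p5 \to \lnot p1)) \lor (p1 \lor p5)) \leftrightarrow p4) \leftrightarrow \lnot p3), T p3  //  F ((\lnot (\lnot (p1 \land (\lnot p5 \to \lnot p1)) \lor (p1 \lor p5)) \leftrightarrow p4) \leftrightarrow \lnot p3), F p3.
  branch 1 (add T ((\lnot (\lnot (p1 \land (\lnot p5 \to \lnot p1)) \lor (p1 \lor p5)) \leftrightarrow p4) \leftrightarrow \lnot p3), T p3):
    T ((\lnot (\lnot (p1 \land (\lnot p5 \to \lnot p1)) \lor (p1 \lor p5)) \leftrightarrow p4) \leftrightarrow \lnot p3): β-rule — branch into T (\lnot (\lnot (p1 \land (\lnot p5 \to \lnot p1)) \lor (p1 \lor p5)) \leftrightarrow p4), T \lnot p3  //  F (\lnot (\lnot (p1 \land (\lnot p5 \to \lnot p1)) \lor (p1 \lor p5)) \leftrightarrow p4), F \lnot p3.
      branch 1.1 (add T (\lnot (\lnot (p1 \land (\lnot p5 \to \lnot p1)) \lor (p1 \lor p5)) \leftrightarrow p4), T \lnot p3):
        × closes — contains both p3 and \lnot p3.
      branch 1.2 (add F (\lnot (\lnot (p1 \land (\lnot p5 \to \lnot p1)) \lor (p1 \lor p5)) \leftrightarrow p4), F \lnot p3):
        F (\lnot (\lnot (p1 \land (\lnot p5 \to \lnot p1)) \lor (p1 \lor p5)) \leftrightarrow p4): β-rule — branch into T \lnot (\lnot (p1 \land (\lnot p5 \to \lnot p1)) \lor (p1 \lor p5)), F p4  //  F \lnot (\lnot (p1 \land (\lnot p5 \to \lnot p1)) \lor (p1 \lor p5)), T p4.
          branch 1.2.1 (add T \lnot (\lnot (p1 \land (\lnot p5 \to \lnot p1)) \lor (p1 \lor p5)), F p4):
            T \lnot (\lnot (p1 \land (\lnot p5 \to \lnot p1)) \lor (p1 \lor p5)): α-rule — add F \lnot (p1 \land (\lnot p5 \to \lnot p1)), F (p1 \lor p5).
            F \lnot (p1 \land (\lnot p5 \to \lnot p1)): α-rule — add T p1, T (\lnot p5 \to \lnot p1).
            F (p1 \lor p5): α-rule — add F p1, F p5.
            × closes — contains both p1 and \lnot p1.
          branch 1.2.2 (add F \lnot (\lnot (p1 \land (\lnot p5 \to \lnot p1)) \lor (p1 \lor p5)), T p4):
            F \lnot (\lnot (p1 \land (\lnot p5 \to \lnot p1)) \lor (p1 \lor p5)): β-rule — branch into T \lnot (p1 \land (\lnot p5 \to \lnot p1))  //  T (p1 \lor p5).
              branch 1.2.2.1 (add T \lnot (p1 \land (\lnot p5 \to \lnot p1))):
                T \lnot (p1 \land (\lnot p5 \to \lnot p1)): β-rule — branch into F p1  //  F (\lnot p5 \to \lnot p1).
                  branch 1.2.2.1.1 (add F p1):
                    ○ open, literals {p1=F, p3=T, p4=T}.
                  branch 1.2.2.1.2 (add F (\lnot p5 \to \lnot p1)):
                    F (\lnot p5 \to \lnot p1): α-rule — add T \lnot p5, F \lnot p1.
                    ○ open, literals {p1=T, p3=T, p4=T, p5=F}.
              branch 1.2.2.2 (add T (p1 \lor p5)):
                T (p1 \lor p5): β-rule — branch into T p1  //  T p5.
                  branch 1.2.2.2.1 (add T p1):
                    ○ open, literals {p1=T, p3=T, p4=T}.
                  branch 1.2.2.2.2 (add T p5):
                    ○ open, literals {p3=T, p4=T, p5=T}.
  branch 2 (add F ((\lnot (\lnot (p1 \land (\lnot p5 \to \lnot p1)) \lor (p1 \lor p5)) \leftrightarrow p4) \leftrightarrow \lnot p3), F p3):
    F ((\lnot (\lnot (p1 \land (\lnot p5 \to \lnot p1)) \lor (p1 \lor p5)) \leftrightarrow p4) \leftrightarrow \lnot p3): β-rule — branch into T (\lnot (\lnot (p1 \land (\lnot p5 \to \lnot p1)) \lor (p1 \lor p5)) \leftrightarrow p4), F \lnot p3  //  F (\lnot (\lnot (p1 \land (\lnot p5 \to \lnot p1)) \lor (p1 \lor p5)) \leftrightarrow p4), T \lnot p3.
      branch 2.1 (add T (\lnot (\lnot (p1 \land (\lnot p5 \to \lnot p1)) \lor (p1 \lor p5)) \leftrightarrow p4), F \lnot p3):
        × closes — contains both p3 and \lnot p3.
      branch 2.2 (add F (\lnot (\lnot (p1 \land (\lnot p5 \to \lnot p1)) \lor (p1 \lor p5)) \leftrightarrow p4), T \lnot p3):
        F (\lnot (\lnot (p1 \land (\lnot p5 \to \lnot p1)) \lor (p1 \lor p5)) \leftrightarrow p4): β-rule — branch into T \lnot (\lnot (p1 \land (\lnot p5 \to \lnot p1)) \lor (p1 \lor p5)), F p4  //  F \lnot (\lnot (p1 \land (\lnot p5 \to \lnot p1)) \lor (p1 \lor p5)), T p4.
          branch 2.2.1 (add T \lnot (\lnot (p1 \land (\lnot p5 \to \lnot p1)) \lor (p1 \lor p5)), F p4):
            T \lnot (\lnot (p1 \land (\lnot p5 \to \lnot p1)) \lor (p1 \lor p5)): α-rule — add F \lnot (p1 \land (\lnot p5 \to \lnot p1)), F (p1 \lor p5).
            F \lnot (p1 \land (\lnot p5 \to \lnot p1)): α-rule — add T p1, T (\lnot p5 \to \lnot p1).
            F (p1 \lor p5): α-rule — add F p1, F p5.
            × closes — contains both p1 and \lnot p1.
          branch 2.2.2 (add F \lnot (\lnot (p1 \land (\lnot p5 \to \lnot p1)) \lor (p1 \lor p5)), T p4):
            F \lnot (\lnot (p1 \land (\lnot p5 \to \lnot p1)) \lor (p1 \lor p5)): β-rule — branch into T \lnot (p1 \land (\lnot p5 \to \lnot p1))  //  T (p1 \lor p5).
              branch 2.2.2.1 (add T \lnot (p1 \land (\lnot p5 \to \lnot p1))):
                T \lnot (p1 \land (\lnot p5 \to \lnot p1)): β-rule — branch into F p1  //  F (\lnot p5 \to \lnot p1).
                  branch 2.2.2.1.1 (add F p1):
                    ○ open, literals {p1=F, p3=F, p4=T}.
                  branch 2.2.2.1.2 (add F (\lnot p5 \to \lnot p1)):
                    F (\lnot p5 \to \lnot p1): α-rule — add T \lnot p5, F \lnot p1.
                    ○ open, literals {p1=T, p3=F, p4=T, p5=F}.
              branch 2.2.2.2 (add T (p1 \lor p5)):
                T (p1 \lor p5): β-rule — branch into T p1  //  T p5.
                  branch 2.2.2.2.1 (add T p1):
                    ○ open, literals {p1=T, p3=F, p4=T}.
                  branch 2.2.2.2.2 (add T p5):
                    ○ open, literals {p3=F, p4=T, p5=T}.
4 branches closed, 8 open.
Each open branch fixes some atoms; the unmentioned ones are free. Counting distinct full assignments: branch {p1=F, p3=T, p4=T} (p2, p5) contributes 4 new; branch {p1=T, p3=T, p4=T, p5=F} (p2) contributes 2 new; branch {p1=T, p3=T, p4=T} (p2, p5) contributes 2 new; branch {p3=T, p4=T, p5=T} (p1, p2) contributes 0 new; branch {p1=F, p3=F, p4=T} (p2, p5) contributes 4 new; branch {p1=T, p3=F, p4=T, p5=F} (p2) contributes 2 new; branch {p1=T, p3=F, p4=T} (p2, p5) contributes 2 new; branch {p3=F, p4=T, p5=T} (p1, p2) contributes 0 new. Total: 16.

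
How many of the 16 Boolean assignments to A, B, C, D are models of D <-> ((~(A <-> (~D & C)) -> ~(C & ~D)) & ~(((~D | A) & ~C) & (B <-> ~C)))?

Initial set: {(D <-> ((~(A <-> (~D & C)) -> ~(C & ~D)) & ~(((~D | A) & ~C) & (B <-> ~C))))}.
(D <-> ((~(A <-> (~D & C)) -> ~(C & ~D)) & ~(((~D | A) & ~C) & (B <-> ~C)))): β-rule — branch into D, ((~(A <-> (~D & C)) -> ~(C & ~D)) & ~(((~D | A) & ~C) & (B <-> ~C)))  //  ~D, ~((~(A <-> (~D & C)) -> ~(C & ~D)) & ~(((~D | A) & ~C) & (B <-> ~C))).
  branch 1 (add D, ((~(A <-> (~D & C)) -> ~(C & ~D)) & ~(((~D | A) & ~C) & (B <-> ~C)))):
    ((~(A <-> (~D & C)) -> ~(C & ~D)) & ~(((~D | A) & ~C) & (B <-> ~C))): α-rule — add (~(A <-> (~D & C)) -> ~(C & ~D)), ~(((~D | A) & ~C) & (B <-> ~C)).
    (~(A <-> (~D & C)) -> ~(C & ~D)): β-rule — branch into ~~(A <-> (~D & C))  //  ~(C & ~D).
      branch 1.1 (add ~~(A <-> (~D & C))):
        ~(((~D | A) & ~C) & (B <-> ~C)): β-rule — branch into ~((~D | A) & ~C)  //  ~(B <-> ~C).
          branch 1.1.1 (add ~((~D | A) & ~C)):
            ~~(A <-> (~D & C)): β-rule — branch into A, (~D & C)  //  ~A, ~(~D & C).
              branch 1.1.1.1 (add A, (~D & C)):
                (~D & C): α-rule — add ~D, C.
                × closes — contains both D and ~D.
              branch 1.1.1.2 (add ~A, ~(~D & C)):
                ~((~D | A) & ~C): β-rule — branch into ~(~D | A)  //  ~~C.
                  branch 1.1.1.2.1 (add ~(~D | A)):
                    ~(~D | A): α-rule — add ~~D, ~A.
                    ~(~D & C): β-rule — branch into ~~D  //  ~C.
                      branch 1.1.1.2.1.1 (add ~~D):
                        ○ open, literals {A=false, D=true}.
                      branch 1.1.1.2.1.2 (add ~C):
                        ○ open, literals {A=false, C=false, D=true}.
                  branch 1.1.1.2.2 (add ~~C):
                    ~(~D & C): β-rule — branch into ~~D  //  ~C.
                      branch 1.1.1.2.2.1 (add ~~D):
                        ○ open, literals {A=false, C=true, D=true}.
                      branch 1.1.1.2.2.2 (add ~C):
                        × closes — contains both C and ~C.
          branch 1.1.2 (add ~(B <-> ~C)):
            ~~(A <-> (~D & C)): β-rule — branch into A, (~D & C)  //  ~A, ~(~D & C).
              branch 1.1.2.1 (add A, (~D & C)):
                (~D & C): α-rule — add ~D, C.
                × closes — contains both D and ~D.
              branch 1.1.2.2 (add ~A, ~(~D & C)):
                ~(B <-> ~C): β-rule — branch into B, ~~C  //  ~B, ~C.
                  branch 1.1.2.2.1 (add B, ~~C):
                    ~(~D & C): β-rule — branch into ~~D  //  ~C.
                      branch 1.1.2.2.1.1 (add ~~D):
                        ○ open, literals {A=false, B=true, C=true, D=true}.
                      branch 1.1.2.2.1.2 (add ~C):
                        × closes — contains both C and ~C.
                  branch 1.1.2.2.2 (add ~B, ~C):
                    ~(~D & C): β-rule — branch into ~~D  //  ~C.
                      branch 1.1.2.2.2.1 (add ~~D):
                        ○ open, literals {A=false, B=false, C=false, D=true}.
                      branch 1.1.2.2.2.2 (add ~C):
                        ○ open, literals {A=false, B=false, C=false, D=true}.
      branch 1.2 (add ~(C & ~D)):
        ~(((~D | A) & ~C) & (B <-> ~C)): β-rule — branch into ~((~D | A) & ~C)  //  ~(B <-> ~C).
          branch 1.2.1 (add ~((~D | A) & ~C)):
            ~(C & ~D): β-rule — branch into ~C  //  ~~D.
              branch 1.2.1.1 (add ~C):
                ~((~D | A) & ~C): β-rule — branch into ~(~D | A)  //  ~~C.
                  branch 1.2.1.1.1 (add ~(~D | A)):
                    ~(~D | A): α-rule — add ~~D, ~A.
                    ○ open, literals {A=false, C=false, D=true}.
                  branch 1.2.1.1.2 (add ~~C):
                    × closes — contains both C and ~C.
              branch 1.2.1.2 (add ~~D):
                ~((~D | A) & ~C): β-rule — branch into ~(~D | A)  //  ~~C.
                  branch 1.2.1.2.1 (add ~(~D | A)):
                    ~(~D | A): α-rule — add ~~D, ~A.
                    ○ open, literals {A=false, D=true}.
                  branch 1.2.1.2.2 (add ~~C):
                    ○ open, literals {C=true, D=true}.
          branch 1.2.2 (add ~(B <-> ~C)):
            ~(C & ~D): β-rule — branch into ~C  //  ~~D.
              branch 1.2.2.1 (add ~C):
                ~(B <-> ~C): β-rule — branch into B, ~~C  //  ~B, ~C.
                  branch 1.2.2.1.1 (add B, ~~C):
                    × closes — contains both C and ~C.
                  branch 1.2.2.1.2 (add ~B, ~C):
                    ○ open, literals {B=false, C=false, D=true}.
              branch 1.2.2.2 (add ~~D):
                ~(B <-> ~C): β-rule — branch into B, ~~C  //  ~B, ~C.
                  branch 1.2.2.2.1 (add B, ~~C):
                    ○ open, literals {B=true, C=true, D=true}.
                  branch 1.2.2.2.2 (add ~B, ~C):
                    ○ open, literals {B=false, C=false, D=true}.
  branch 2 (add ~D, ~((~(A <-> (~D & C)) -> ~(C & ~D)) & ~(((~D | A) & ~C) & (B <-> ~C)))):
    ~((~(A <-> (~D & C)) -> ~(C & ~D)) & ~(((~D | A) & ~C) & (B <-> ~C))): β-rule — branch into ~(~(A <-> (~D & C)) -> ~(C & ~D))  //  ~~(((~D | A) & ~C) & (B <-> ~C)).
      branch 2.1 (add ~(~(A <-> (~D & C)) -> ~(C & ~D))):
        ~(~(A <-> (~D & C)) -> ~(C & ~D)): α-rule — add ~(A <-> (~D & C)), ~~(C & ~D).
        ~~(C & ~D): α-rule — add C, ~D.
        ~(A <-> (~D & C)): β-rule — branch into A, ~(~D & C)  //  ~A, (~D & C).
          branch 2.1.1 (add A, ~(~D & C)):
            ~(~D & C): β-rule — branch into ~~D  //  ~C.
              branch 2.1.1.1 (add ~~D):
                × closes — contains both D and ~D.
              branch 2.1.1.2 (add ~C):
                × closes — contains both C and ~C.
          branch 2.1.2 (add ~A, (~D & C)):
            (~D & C): α-rule — add ~D, C.
            ○ open, literals {A=false, C=true, D=false}.
      branch 2.2 (add ~~(((~D | A) & ~C) & (B <-> ~C))):
        ~~(((~D | A) & ~C) & (B <-> ~C)): α-rule — add ((~D | A) & ~C), (B <-> ~C).
        ((~D | A) & ~C): α-rule — add (~D | A), ~C.
        (B <-> ~C): β-rule — branch into B, ~C  //  ~B, ~~C.
          branch 2.2.1 (add B, ~C):
            (~D | A): β-rule — branch into ~D  //  A.
              branch 2.2.1.1 (add ~D):
                ○ open, literals {B=true, C=false, D=false}.
              branch 2.2.1.2 (add A):
                ○ open, literals {A=true, B=true, C=false, D=false}.
          branch 2.2.2 (add ~B, ~~C):
            × closes — contains both C and ~C.
9 branches closed, 15 open.
Each open branch fixes some atoms; the unmentioned ones are free. Counting distinct full assignments: branch {A=false, D=true} (B, C) contributes 4 new; branch {A=false, C=false, D=true} (B) contributes 0 new; branch {A=false, C=true, D=true} (B) contributes 0 new; branch {A=false, B=true, C=true, D=true} (none free) contributes 0 new; branch {A=false, B=false, C=false, D=true} (none free) contributes 0 new; branch {A=false, B=false, C=false, D=true} (none free) contributes 0 new; branch {A=false, C=false, D=true} (B) contributes 0 new; branch {A=false, D=true} (B, C) contributes 0 new; branch {C=true, D=true} (A, B) contributes 2 new; branch {B=false, C=false, D=true} (A) contributes 1 new; branch {B=true, C=true, D=true} (A) contributes 0 new; branch {B=false, C=false, D=true} (A) contributes 0 new; branch {A=false, C=true, D=false} (B) contributes 2 new; branch {B=true, C=false, D=false} (A) contributes 2 new; branch {A=true, B=true, C=false, D=false} (none free) contributes 0 new. Total: 11.

11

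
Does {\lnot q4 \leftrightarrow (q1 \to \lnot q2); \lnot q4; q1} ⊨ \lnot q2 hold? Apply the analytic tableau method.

Yes

Initial set: {(\lnot q4 \leftrightarrow (q1 \to \lnot q2)); \lnot q4; q1; \lnot \lnot q2}.
(\lnot q4 \leftrightarrow (q1 \to \lnot q2)): β-rule — branch into \lnot q4, (q1 \to \lnot q2)  //  \lnot \lnot q4, \lnot (q1 \to \lnot q2).
  branch 1 (add \lnot q4, (q1 \to \lnot q2)):
    (q1 \to \lnot q2): β-rule — branch into \lnot q1  //  \lnot q2.
      branch 1.1 (add \lnot q1):
        × closes — contains both q1 and \lnot q1.
      branch 1.2 (add \lnot q2):
        × closes — contains both q2 and \lnot q2.
  branch 2 (add \lnot \lnot q4, \lnot (q1 \to \lnot q2)):
    × closes — contains both q4 and \lnot q4.
All 3 branches close.
Every branch closed, so the premises entail the conclusion.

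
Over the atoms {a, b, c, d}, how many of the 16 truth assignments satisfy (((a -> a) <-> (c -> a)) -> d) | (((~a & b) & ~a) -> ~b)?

15

Initial set: {T ((((a -> a) <-> (c -> a)) -> d) | (((~a & b) & ~a) -> ~b))}.
T ((((a -> a) <-> (c -> a)) -> d) | (((~a & b) & ~a) -> ~b)): β-rule — branch into T (((a -> a) <-> (c -> a)) -> d)  //  T (((~a & b) & ~a) -> ~b).
  branch 1 (add T (((a -> a) <-> (c -> a)) -> d)):
    T (((a -> a) <-> (c -> a)) -> d): β-rule — branch into F ((a -> a) <-> (c -> a))  //  T d.
      branch 1.1 (add F ((a -> a) <-> (c -> a))):
        F ((a -> a) <-> (c -> a)): β-rule — branch into T (a -> a), F (c -> a)  //  F (a -> a), T (c -> a).
          branch 1.1.1 (add T (a -> a), F (c -> a)):
            F (c -> a): α-rule — add T c, F a.
            T (a -> a): β-rule — branch into F a  //  T a.
              branch 1.1.1.1 (add F a):
                ○ open, literals {a=false, c=true}.
              branch 1.1.1.2 (add T a):
                × closes — contains both a and ~a.
          branch 1.1.2 (add F (a -> a), T (c -> a)):
            F (a -> a): α-rule — add T a, F a.
            × closes — contains both a and ~a.
      branch 1.2 (add T d):
        ○ open, literals {d=true}.
  branch 2 (add T (((~a & b) & ~a) -> ~b)):
    T (((~a & b) & ~a) -> ~b): β-rule — branch into F ((~a & b) & ~a)  //  T ~b.
      branch 2.1 (add F ((~a & b) & ~a)):
        F ((~a & b) & ~a): β-rule — branch into F (~a & b)  //  F ~a.
          branch 2.1.1 (add F (~a & b)):
            F (~a & b): β-rule — branch into F ~a  //  F b.
              branch 2.1.1.1 (add F ~a):
                ○ open, literals {a=true}.
              branch 2.1.1.2 (add F b):
                ○ open, literals {b=false}.
          branch 2.1.2 (add F ~a):
            ○ open, literals {a=true}.
      branch 2.2 (add T ~b):
        ○ open, literals {b=false}.
2 branches closed, 6 open.
Each open branch fixes some atoms; the unmentioned ones are free. Counting distinct full assignments: branch {a=false, c=true} (b, d) contributes 4 new; branch {d=true} (a, b, c) contributes 6 new; branch {a=true} (b, c, d) contributes 4 new; branch {b=false} (a, c, d) contributes 1 new; branch {a=true} (b, c, d) contributes 0 new; branch {b=false} (a, c, d) contributes 0 new. Total: 15.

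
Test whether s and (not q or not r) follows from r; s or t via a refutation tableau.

Initial set: {r; (s or t); not (s and (not q or not r))}.
(s or t): β-rule — branch into s  //  t.
  branch 1 (add s):
    not (s and (not q or not r)): β-rule — branch into not s  //  not (not q or not r).
      branch 1.1 (add not s):
        × closes — contains both s and not s.
      branch 1.2 (add not (not q or not r)):
        not (not q or not r): α-rule — add not not q, not not r.
        ○ open, literals {q=true, r=true, s=true}.
  branch 2 (add t):
    not (s and (not q or not r)): β-rule — branch into not s  //  not (not q or not r).
      branch 2.1 (add not s):
        ○ open, literals {r=true, s=false, t=true}.
      branch 2.2 (add not (not q or not r)):
        not (not q or not r): α-rule — add not not q, not not r.
        ○ open, literals {q=true, r=true, t=true}.
1 branch closed, 3 open.
An open branch gives a countermodel: q=true, r=true, s=true (unmentioned atoms arbitrary); the premises hold there but the conclusion fails.

No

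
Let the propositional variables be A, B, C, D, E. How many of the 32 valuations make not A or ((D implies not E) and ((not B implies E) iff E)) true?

Initial set: {(not A or ((D implies not E) and ((not B implies E) iff E)))}.
(not A or ((D implies not E) and ((not B implies E) iff E))): β-rule — branch into not A  //  ((D implies not E) and ((not B implies E) iff E)).
  branch 1 (add not A):
    ○ open, literals {A=F}.
  branch 2 (add ((D implies not E) and ((not B implies E) iff E))):
    ((D implies not E) and ((not B implies E) iff E)): α-rule — add (D implies not E), ((not B implies E) iff E).
    (D implies not E): β-rule — branch into not D  //  not E.
      branch 2.1 (add not D):
        ((not B implies E) iff E): β-rule — branch into (not B implies E), E  //  not (not B implies E), not E.
          branch 2.1.1 (add (not B implies E), E):
            (not B implies E): β-rule — branch into not not B  //  E.
              branch 2.1.1.1 (add not not B):
                ○ open, literals {B=T, D=F, E=T}.
              branch 2.1.1.2 (add E):
                ○ open, literals {D=F, E=T}.
          branch 2.1.2 (add not (not B implies E), not E):
            not (not B implies E): α-rule — add not B, not E.
            ○ open, literals {B=F, D=F, E=F}.
      branch 2.2 (add not E):
        ((not B implies E) iff E): β-rule — branch into (not B implies E), E  //  not (not B implies E), not E.
          branch 2.2.1 (add (not B implies E), E):
            × closes — contains both E and not E.
          branch 2.2.2 (add not (not B implies E), not E):
            not (not B implies E): α-rule — add not B, not E.
            ○ open, literals {B=F, E=F}.
1 branch closed, 5 open.
Each open branch fixes some atoms; the unmentioned ones are free. Counting distinct full assignments: branch {A=F} (B, C, D, E) contributes 16 new; branch {B=T, D=F, E=T} (A, C) contributes 2 new; branch {D=F, E=T} (A, B, C) contributes 2 new; branch {B=F, D=F, E=F} (A, C) contributes 2 new; branch {B=F, E=F} (A, C, D) contributes 2 new. Total: 24.

24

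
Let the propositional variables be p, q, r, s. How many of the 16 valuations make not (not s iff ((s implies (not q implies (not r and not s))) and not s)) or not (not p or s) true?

Initial set: {(not (not s iff ((s implies (not q implies (not r and not s))) and not s)) or not (not p or s))}.
(not (not s iff ((s implies (not q implies (not r and not s))) and not s)) or not (not p or s)): β-rule — branch into not (not s iff ((s implies (not q implies (not r and not s))) and not s))  //  not (not p or s).
  branch 1 (add not (not s iff ((s implies (not q implies (not r and not s))) and not s))):
    not (not s iff ((s implies (not q implies (not r and not s))) and not s)): β-rule — branch into not s, not ((s implies (not q implies (not r and not s))) and not s)  //  not not s, ((s implies (not q implies (not r and not s))) and not s).
      branch 1.1 (add not s, not ((s implies (not q implies (not r and not s))) and not s)):
        not ((s implies (not q implies (not r and not s))) and not s): β-rule — branch into not (s implies (not q implies (not r and not s)))  //  not not s.
          branch 1.1.1 (add not (s implies (not q implies (not r and not s)))):
            not (s implies (not q implies (not r and not s))): α-rule — add s, not (not q implies (not r and not s)).
            × closes — contains both s and not s.
          branch 1.1.2 (add not not s):
            × closes — contains both s and not s.
      branch 1.2 (add not not s, ((s implies (not q implies (not r and not s))) and not s)):
        ((s implies (not q implies (not r and not s))) and not s): α-rule — add (s implies (not q implies (not r and not s))), not s.
        × closes — contains both s and not s.
  branch 2 (add not (not p or s)):
    not (not p or s): α-rule — add not not p, not s.
    ○ open, literals {p=true, s=false}.
3 branches closed, 1 open.
Each open branch fixes some atoms; the unmentioned ones are free. Counting distinct full assignments: branch {p=true, s=false} (q, r) contributes 4 new. Total: 4.

4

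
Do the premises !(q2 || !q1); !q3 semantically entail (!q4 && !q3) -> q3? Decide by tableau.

No

Initial set: {!(q2 || !q1); !q3; !((!q4 && !q3) -> q3)}.
!(q2 || !q1): α-rule — add !q2, !!q1.
!((!q4 && !q3) -> q3): α-rule — add (!q4 && !q3), !q3.
(!q4 && !q3): α-rule — add !q4, !q3.
○ open, literals {q1=true, q2=false, q3=false, q4=false}.
0 branches closed, 1 open.
An open branch gives a countermodel: q1=true, q2=false, q3=false, q4=false (unmentioned atoms arbitrary); the premises hold there but the conclusion fails.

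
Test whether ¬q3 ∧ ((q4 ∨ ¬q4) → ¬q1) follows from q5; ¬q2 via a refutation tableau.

Initial set: {T q5; T ¬q2; F (¬q3 ∧ ((q4 ∨ ¬q4) → ¬q1))}.
F (¬q3 ∧ ((q4 ∨ ¬q4) → ¬q1)): β-rule — branch into F ¬q3  //  F ((q4 ∨ ¬q4) → ¬q1).
  branch 1 (add F ¬q3):
    ○ open, literals {q2=0, q3=1, q5=1}.
  branch 2 (add F ((q4 ∨ ¬q4) → ¬q1)):
    F ((q4 ∨ ¬q4) → ¬q1): α-rule — add T (q4 ∨ ¬q4), F ¬q1.
    T (q4 ∨ ¬q4): β-rule — branch into T q4  //  T ¬q4.
      branch 2.1 (add T q4):
        ○ open, literals {q1=1, q2=0, q4=1, q5=1}.
      branch 2.2 (add T ¬q4):
        ○ open, literals {q1=1, q2=0, q4=0, q5=1}.
0 branches closed, 3 open.
An open branch gives a countermodel: q2=0, q3=1, q5=1 (unmentioned atoms arbitrary); the premises hold there but the conclusion fails.

No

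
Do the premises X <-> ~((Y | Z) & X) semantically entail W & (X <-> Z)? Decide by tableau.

Initial set: {(X <-> ~((Y | Z) & X)); ~(W & (X <-> Z))}.
(X <-> ~((Y | Z) & X)): β-rule — branch into X, ~((Y | Z) & X)  //  ~X, ~~((Y | Z) & X).
  branch 1 (add X, ~((Y | Z) & X)):
    ~(W & (X <-> Z)): β-rule — branch into ~W  //  ~(X <-> Z).
      branch 1.1 (add ~W):
        ~((Y | Z) & X): β-rule — branch into ~(Y | Z)  //  ~X.
          branch 1.1.1 (add ~(Y | Z)):
            ~(Y | Z): α-rule — add ~Y, ~Z.
            ○ open, literals {W=0, X=1, Y=0, Z=0}.
          branch 1.1.2 (add ~X):
            × closes — contains both X and ~X.
      branch 1.2 (add ~(X <-> Z)):
        ~((Y | Z) & X): β-rule — branch into ~(Y | Z)  //  ~X.
          branch 1.2.1 (add ~(Y | Z)):
            ~(Y | Z): α-rule — add ~Y, ~Z.
            ~(X <-> Z): β-rule — branch into X, ~Z  //  ~X, Z.
              branch 1.2.1.1 (add X, ~Z):
                ○ open, literals {X=1, Y=0, Z=0}.
              branch 1.2.1.2 (add ~X, Z):
                × closes — contains both X and ~X.
          branch 1.2.2 (add ~X):
            × closes — contains both X and ~X.
  branch 2 (add ~X, ~~((Y | Z) & X)):
    ~~((Y | Z) & X): α-rule — add (Y | Z), X.
    × closes — contains both X and ~X.
4 branches closed, 2 open.
An open branch gives a countermodel: W=0, X=1, Y=0, Z=0 (unmentioned atoms arbitrary); the premises hold there but the conclusion fails.

No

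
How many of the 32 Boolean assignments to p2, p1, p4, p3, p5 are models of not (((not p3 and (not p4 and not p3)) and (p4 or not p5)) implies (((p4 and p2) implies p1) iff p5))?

Initial set: {not (((not p3 and (not p4 and not p3)) and (p4 or not p5)) implies (((p4 and p2) implies p1) iff p5))}.
not (((not p3 and (not p4 and not p3)) and (p4 or not p5)) implies (((p4 and p2) implies p1) iff p5)): α-rule — add ((not p3 and (not p4 and not p3)) and (p4 or not p5)), not (((p4 and p2) implies p1) iff p5).
((not p3 and (not p4 and not p3)) and (p4 or not p5)): α-rule — add (not p3 and (not p4 and not p3)), (p4 or not p5).
(not p3 and (not p4 and not p3)): α-rule — add not p3, (not p4 and not p3).
(not p4 and not p3): α-rule — add not p4, not p3.
not (((p4 and p2) implies p1) iff p5): β-rule — branch into ((p4 and p2) implies p1), not p5  //  not ((p4 and p2) implies p1), p5.
  branch 1 (add ((p4 and p2) implies p1), not p5):
    (p4 or not p5): β-rule — branch into p4  //  not p5.
      branch 1.1 (add p4):
        × closes — contains both p4 and not p4.
      branch 1.2 (add not p5):
        ((p4 and p2) implies p1): β-rule — branch into not (p4 and p2)  //  p1.
          branch 1.2.1 (add not (p4 and p2)):
            not (p4 and p2): β-rule — branch into not p4  //  not p2.
              branch 1.2.1.1 (add not p4):
                ○ open, literals {p3=false, p4=false, p5=false}.
              branch 1.2.1.2 (add not p2):
                ○ open, literals {p2=false, p3=false, p4=false, p5=false}.
          branch 1.2.2 (add p1):
            ○ open, literals {p1=true, p3=false, p4=false, p5=false}.
  branch 2 (add not ((p4 and p2) implies p1), p5):
    not ((p4 and p2) implies p1): α-rule — add (p4 and p2), not p1.
    (p4 and p2): α-rule — add p4, p2.
    × closes — contains both p4 and not p4.
2 branches closed, 3 open.
Each open branch fixes some atoms; the unmentioned ones are free. Counting distinct full assignments: branch {p3=false, p4=false, p5=false} (p2, p1) contributes 4 new; branch {p2=false, p3=false, p4=false, p5=false} (p1) contributes 0 new; branch {p1=true, p3=false, p4=false, p5=false} (p2) contributes 0 new. Total: 4.

4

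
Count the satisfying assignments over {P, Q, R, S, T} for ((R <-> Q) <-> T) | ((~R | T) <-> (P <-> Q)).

24

Initial set: {T (((R <-> Q) <-> T) | ((~R | T) <-> (P <-> Q)))}.
T (((R <-> Q) <-> T) | ((~R | T) <-> (P <-> Q))): β-rule — branch into T ((R <-> Q) <-> T)  //  T ((~R | T) <-> (P <-> Q)).
  branch 1 (add T ((R <-> Q) <-> T)):
    T ((R <-> Q) <-> T): β-rule — branch into T (R <-> Q), T T  //  F (R <-> Q), F T.
      branch 1.1 (add T (R <-> Q), T T):
        T (R <-> Q): β-rule — branch into T R, T Q  //  F R, F Q.
          branch 1.1.1 (add T R, T Q):
            ○ open, literals {Q=T, R=T, T=T}.
          branch 1.1.2 (add F R, F Q):
            ○ open, literals {Q=F, R=F, T=T}.
      branch 1.2 (add F (R <-> Q), F T):
        F (R <-> Q): β-rule — branch into T R, F Q  //  F R, T Q.
          branch 1.2.1 (add T R, F Q):
            ○ open, literals {Q=F, R=T, T=F}.
          branch 1.2.2 (add F R, T Q):
            ○ open, literals {Q=T, R=F, T=F}.
  branch 2 (add T ((~R | T) <-> (P <-> Q))):
    T ((~R | T) <-> (P <-> Q)): β-rule — branch into T (~R | T), T (P <-> Q)  //  F (~R | T), F (P <-> Q).
      branch 2.1 (add T (~R | T), T (P <-> Q)):
        T (~R | T): β-rule — branch into T ~R  //  T T.
          branch 2.1.1 (add T ~R):
            T (P <-> Q): β-rule — branch into T P, T Q  //  F P, F Q.
              branch 2.1.1.1 (add T P, T Q):
                ○ open, literals {P=T, Q=T, R=F}.
              branch 2.1.1.2 (add F P, F Q):
                ○ open, literals {P=F, Q=F, R=F}.
          branch 2.1.2 (add T T):
            T (P <-> Q): β-rule — branch into T P, T Q  //  F P, F Q.
              branch 2.1.2.1 (add T P, T Q):
                ○ open, literals {P=T, Q=T, T=T}.
              branch 2.1.2.2 (add F P, F Q):
                ○ open, literals {P=F, Q=F, T=T}.
      branch 2.2 (add F (~R | T), F (P <-> Q)):
        F (~R | T): α-rule — add F ~R, F T.
        F (P <-> Q): β-rule — branch into T P, F Q  //  F P, T Q.
          branch 2.2.1 (add T P, F Q):
            ○ open, literals {P=T, Q=F, R=T, T=F}.
          branch 2.2.2 (add F P, T Q):
            ○ open, literals {P=F, Q=T, R=T, T=F}.
0 branches closed, 10 open.
Each open branch fixes some atoms; the unmentioned ones are free. Counting distinct full assignments: branch {Q=T, R=T, T=T} (P, S) contributes 4 new; branch {Q=F, R=F, T=T} (P, S) contributes 4 new; branch {Q=F, R=T, T=F} (P, S) contributes 4 new; branch {Q=T, R=F, T=F} (P, S) contributes 4 new; branch {P=T, Q=T, R=F} (S, T) contributes 2 new; branch {P=F, Q=F, R=F} (S, T) contributes 2 new; branch {P=T, Q=T, T=T} (R, S) contributes 0 new; branch {P=F, Q=F, T=T} (R, S) contributes 2 new; branch {P=T, Q=F, R=T, T=F} (S) contributes 0 new; branch {P=F, Q=T, R=T, T=F} (S) contributes 2 new. Total: 24.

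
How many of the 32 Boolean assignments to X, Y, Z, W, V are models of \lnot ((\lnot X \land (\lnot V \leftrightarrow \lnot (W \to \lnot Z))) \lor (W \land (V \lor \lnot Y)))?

15

Initial set: {\lnot ((\lnot X \land (\lnot V \leftrightarrow \lnot (W \to \lnot Z))) \lor (W \land (V \lor \lnot Y)))}.
\lnot ((\lnot X \land (\lnot V \leftrightarrow \lnot (W \to \lnot Z))) \lor (W \land (V \lor \lnot Y))): α-rule — add \lnot (\lnot X \land (\lnot V \leftrightarrow \lnot (W \to \lnot Z))), \lnot (W \land (V \lor \lnot Y)).
\lnot (\lnot X \land (\lnot V \leftrightarrow \lnot (W \to \lnot Z))): β-rule — branch into \lnot \lnot X  //  \lnot (\lnot V \leftrightarrow \lnot (W \to \lnot Z)).
  branch 1 (add \lnot \lnot X):
    \lnot (W \land (V \lor \lnot Y)): β-rule — branch into \lnot W  //  \lnot (V \lor \lnot Y).
      branch 1.1 (add \lnot W):
        ○ open, literals {W=F, X=T}.
      branch 1.2 (add \lnot (V \lor \lnot Y)):
        \lnot (V \lor \lnot Y): α-rule — add \lnot V, \lnot \lnot Y.
        ○ open, literals {V=F, X=T, Y=T}.
  branch 2 (add \lnot (\lnot V \leftrightarrow \lnot (W \to \lnot Z))):
    \lnot (W \land (V \lor \lnot Y)): β-rule — branch into \lnot W  //  \lnot (V \lor \lnot Y).
      branch 2.1 (add \lnot W):
        \lnot (\lnot V \leftrightarrow \lnot (W \to \lnot Z)): β-rule — branch into \lnot V, \lnot \lnot (W \to \lnot Z)  //  \lnot \lnot V, \lnot (W \to \lnot Z).
          branch 2.1.1 (add \lnot V, \lnot \lnot (W \to \lnot Z)):
            \lnot \lnot (W \to \lnot Z): β-rule — branch into \lnot W  //  \lnot Z.
              branch 2.1.1.1 (add \lnot W):
                ○ open, literals {V=F, W=F}.
              branch 2.1.1.2 (add \lnot Z):
                ○ open, literals {V=F, W=F, Z=F}.
          branch 2.1.2 (add \lnot \lnot V, \lnot (W \to \lnot Z)):
            \lnot (W \to \lnot Z): α-rule — add W, \lnot \lnot Z.
            × closes — contains both W and \lnot W.
      branch 2.2 (add \lnot (V \lor \lnot Y)):
        \lnot (V \lor \lnot Y): α-rule — add \lnot V, \lnot \lnot Y.
        \lnot (\lnot V \leftrightarrow \lnot (W \to \lnot Z)): β-rule — branch into \lnot V, \lnot \lnot (W \to \lnot Z)  //  \lnot \lnot V, \lnot (W \to \lnot Z).
          branch 2.2.1 (add \lnot V, \lnot \lnot (W \to \lnot Z)):
            \lnot \lnot (W \to \lnot Z): β-rule — branch into \lnot W  //  \lnot Z.
              branch 2.2.1.1 (add \lnot W):
                ○ open, literals {V=F, W=F, Y=T}.
              branch 2.2.1.2 (add \lnot Z):
                ○ open, literals {V=F, Y=T, Z=F}.
          branch 2.2.2 (add \lnot \lnot V, \lnot (W \to \lnot Z)):
            × closes — contains both V and \lnot V.
2 branches closed, 6 open.
Each open branch fixes some atoms; the unmentioned ones are free. Counting distinct full assignments: branch {W=F, X=T} (Y, Z, V) contributes 8 new; branch {V=F, X=T, Y=T} (Z, W) contributes 2 new; branch {V=F, W=F} (X, Y, Z) contributes 4 new; branch {V=F, W=F, Z=F} (X, Y) contributes 0 new; branch {V=F, W=F, Y=T} (X, Z) contributes 0 new; branch {V=F, Y=T, Z=F} (X, W) contributes 1 new. Total: 15.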